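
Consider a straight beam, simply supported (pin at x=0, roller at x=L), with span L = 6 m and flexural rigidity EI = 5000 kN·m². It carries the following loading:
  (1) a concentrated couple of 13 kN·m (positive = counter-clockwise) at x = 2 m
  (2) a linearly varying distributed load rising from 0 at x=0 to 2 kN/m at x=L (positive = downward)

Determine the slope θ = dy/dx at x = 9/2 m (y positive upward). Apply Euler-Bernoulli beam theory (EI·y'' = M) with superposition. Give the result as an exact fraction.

θ(9/2) = -143/9600000 rad

Load 1 — applied couple M₀=13 kN·m at a=2 m (b=L-a=4):
  θ_1 = (M₀x²/(2L)-M₀(x-a)+C₁)/EI  [x>a] with C₁=M₀(3b²-L²)/(6L)=13/3 = (13·(9/2)²/(2·6)-13·((9/2)-2)+(13/3))/5000 = -299/240000 rad
Load 2 — triangular load w₀=2 kN/m (0→w₀ over full span):
  θ_2 = -w₀(7L⁴-30L²x²+15x⁴)/(360LEI) = -2·(7·6⁴-30·6²·(9/2)²+15·(9/2)⁴)/(360·6·5000) = 3939/3200000 rad
Superposition: θ = Σ θ_i = -143/9600000 rad ≈ -0.000015 rad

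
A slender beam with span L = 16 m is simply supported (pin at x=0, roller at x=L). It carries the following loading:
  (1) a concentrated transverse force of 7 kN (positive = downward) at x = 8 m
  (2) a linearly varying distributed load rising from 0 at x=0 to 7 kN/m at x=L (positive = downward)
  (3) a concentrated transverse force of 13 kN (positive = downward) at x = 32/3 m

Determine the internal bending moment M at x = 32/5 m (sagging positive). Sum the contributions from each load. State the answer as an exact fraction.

M(32/5) = 56432/375 kN·m

Load 1 — point force P=7 kN at a=8 m (b=L-a=8):
  M_1 = Pbx/L  [x≤a] = 7·8·(32/5)/16 = 112/5 kN·m
Load 2 — triangular load w₀=7 kN/m (0→w₀ over full span):
  M_2 = w₀Lx/6 - w₀x³/(6L) = 7·16·(32/5)/6 - 7·(32/5)³/(6·16) = 12544/125 kN·m
Load 3 — point force P=13 kN at a=32/3 m (b=L-a=16/3):
  M_3 = Pbx/L  [x≤a] = 13·(16/3)·(32/5)/16 = 416/15 kN·m
Superposition: M = Σ M_i = 56432/375 kN·m ≈ 150.485333 kN·m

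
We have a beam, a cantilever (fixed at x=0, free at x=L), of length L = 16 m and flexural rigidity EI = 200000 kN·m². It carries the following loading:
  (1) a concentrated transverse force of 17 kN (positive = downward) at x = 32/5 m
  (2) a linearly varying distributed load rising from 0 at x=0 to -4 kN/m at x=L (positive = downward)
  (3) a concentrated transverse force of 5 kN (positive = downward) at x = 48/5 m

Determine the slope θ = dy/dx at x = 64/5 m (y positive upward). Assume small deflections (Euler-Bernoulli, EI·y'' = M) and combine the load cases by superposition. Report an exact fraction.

Load 1 — point force P=17 kN at a=32/5 m (b=L-a=48/5):
  θ_1 = -Pa²/(2EI)  [x>a] = -17·(32/5)²/(2·200000) = -136/78125 rad
Load 2 — triangular load w₀=-4 kN/m (0→w₀ over full span):
  θ_2 = (w₀Lx²/4-w₀L²x/3-w₀x⁴/(24L))/EI = ((-4)·16·(64/5)²/4-(-4)·16²·(64/5)/3-(-4)·(64/5)⁴/(24·16))/200000 = 59392/5859375 rad
Load 3 — point force P=5 kN at a=48/5 m (b=L-a=32/5):
  θ_3 = -Pa²/(2EI)  [x>a] = -5·(48/5)²/(2·200000) = -18/15625 rad
Superposition: θ = Σ θ_i = 42442/5859375 rad ≈ 0.007243 rad

θ(64/5) = 42442/5859375 rad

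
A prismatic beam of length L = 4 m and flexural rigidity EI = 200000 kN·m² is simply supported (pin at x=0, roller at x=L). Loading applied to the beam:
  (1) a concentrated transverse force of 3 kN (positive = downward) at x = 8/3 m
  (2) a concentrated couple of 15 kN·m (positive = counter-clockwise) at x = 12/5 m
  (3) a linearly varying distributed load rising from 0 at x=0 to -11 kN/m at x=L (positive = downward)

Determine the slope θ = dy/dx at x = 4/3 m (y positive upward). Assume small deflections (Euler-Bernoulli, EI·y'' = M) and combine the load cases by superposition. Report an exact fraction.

θ(4/3) = 1271/60750000 rad

Load 1 — point force P=3 kN at a=8/3 m (b=L-a=4/3):
  θ_1 = -Pb(L²-b²-3x²)/(6LEI)  [x≤a] = -3·(4/3)·(4²-(4/3)²-3·(4/3)²)/(6·4·200000) = -1/135000 rad
Load 2 — applied couple M₀=15 kN·m at a=12/5 m (b=L-a=8/5):
  θ_2 = (M₀x²/(2L)+C₁)/EI  [x≤a] with C₁=M₀(3b²-L²)/(6L)=-26/5 = (15·(4/3)²/(2·4)+(-26/5))/200000 = -7/750000 rad
Load 3 — triangular load w₀=-11 kN/m (0→w₀ over full span):
  θ_3 = -w₀(7L⁴-30L²x²+15x⁴)/(360LEI) = -(-11)·(7·4⁴-30·4²·(4/3)²+15·(4/3)⁴)/(360·4·200000) = 143/3796875 rad
Superposition: θ = Σ θ_i = 1271/60750000 rad ≈ 0.000021 rad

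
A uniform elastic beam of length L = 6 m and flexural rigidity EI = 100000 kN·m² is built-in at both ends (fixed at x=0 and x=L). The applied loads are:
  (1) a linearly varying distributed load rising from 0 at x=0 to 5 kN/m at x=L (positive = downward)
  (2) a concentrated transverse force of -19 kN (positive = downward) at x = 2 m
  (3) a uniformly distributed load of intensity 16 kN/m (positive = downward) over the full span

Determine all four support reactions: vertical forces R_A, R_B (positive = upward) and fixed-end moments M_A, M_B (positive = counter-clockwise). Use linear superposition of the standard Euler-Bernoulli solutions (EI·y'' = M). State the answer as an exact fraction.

Load 1 — triangular load w₀=5 kN/m (0→w₀ over full span):
  R_A = 3w₀L/20 = 3·5·6/20 = 9/2 kN
  M_A = w₀L²/30 = 5·6²/30 = 6 kN·m
  R_B = 7w₀L/20 = 7·5·6/20 = 21/2 kN
  M_B = -w₀L²/20 = -5·6²/20 = -9 kN·m
Load 2 — point force P=-19 kN at a=2 m (b=L-a=4):
  R_A = Pb²(3a+b)/L³ = (-19)·4²·(3·2+4)/6³ = -380/27 kN
  M_A = Pab²/L² = (-19)·2·4²/6² = -152/9 kN·m
  R_B = Pa²(a+3b)/L³ = (-19)·2²·(2+3·4)/6³ = -133/27 kN
  M_B = -Pa²b/L² = -(-19)·2²·4/6² = 76/9 kN·m
Load 3 — uniform load w=16 kN/m over full span:
  R_A = wL/2 = 16·6/2 = 48 kN
  M_A = wL²/12 = 16·6²/12 = 48 kN·m
  R_B = wL/2 = 16·6/2 = 48 kN
  M_B = -wL²/12 = -16·6²/12 = -48 kN·m
Superposition: R_A = 2075/54 kN, M_A = 334/9 kN·m, R_B = 2893/54 kN, M_B = -437/9 kN·m

R_A = 2075/54 kN, M_A = 334/9 kN·m, R_B = 2893/54 kN, M_B = -437/9 kN·m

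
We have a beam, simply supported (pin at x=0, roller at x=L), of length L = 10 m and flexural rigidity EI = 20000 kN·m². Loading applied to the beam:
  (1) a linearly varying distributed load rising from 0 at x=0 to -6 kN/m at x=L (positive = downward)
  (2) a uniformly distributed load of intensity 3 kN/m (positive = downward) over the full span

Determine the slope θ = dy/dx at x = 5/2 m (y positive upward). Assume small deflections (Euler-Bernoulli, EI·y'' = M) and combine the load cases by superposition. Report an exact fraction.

Load 1 — triangular load w₀=-6 kN/m (0→w₀ over full span):
  θ_1 = -w₀(7L⁴-30L²x²+15x⁴)/(360LEI) = -(-6)·(7·10⁴-30·10²·(5/2)²+15·(5/2)⁴)/(360·10·20000) = 1327/307200 rad
Load 2 — uniform load w=3 kN/m over full span:
  θ_2 = -w(L³-6Lx²+4x³)/(24EI) = -3·(10³-6·10·(5/2)²+4·(5/2)³)/(24·20000) = -11/2560 rad
Superposition: θ = Σ θ_i = 7/307200 rad ≈ 0.000023 rad

θ(5/2) = 7/307200 rad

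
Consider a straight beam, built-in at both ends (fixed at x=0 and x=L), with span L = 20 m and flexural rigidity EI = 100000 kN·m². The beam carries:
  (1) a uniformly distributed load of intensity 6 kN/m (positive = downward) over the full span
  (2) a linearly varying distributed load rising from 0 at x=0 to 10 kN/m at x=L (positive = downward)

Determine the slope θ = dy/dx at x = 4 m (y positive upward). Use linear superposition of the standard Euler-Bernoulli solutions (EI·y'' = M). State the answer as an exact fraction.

θ(4) = -64/9375 rad

Load 1 — uniform load w=6 kN/m over full span:
  θ_1 = -wx(L-x)(L-2x)/(12EI) = -6·4·(20-4)·(20-2·4)/(12·100000) = -12/3125 rad
Load 2 — triangular load w₀=10 kN/m (0→w₀ over full span):
  θ_2 = -w₀(2x(L-x)(L-2x)(x+2L)+x²(L-x)²)/(120LEI) = -10·(2·4·(20-4)·(20-2·4)·(4+2·20)+4²·(20-4)²)/(120·20·100000) = -28/9375 rad
Superposition: θ = Σ θ_i = -64/9375 rad ≈ -0.006827 rad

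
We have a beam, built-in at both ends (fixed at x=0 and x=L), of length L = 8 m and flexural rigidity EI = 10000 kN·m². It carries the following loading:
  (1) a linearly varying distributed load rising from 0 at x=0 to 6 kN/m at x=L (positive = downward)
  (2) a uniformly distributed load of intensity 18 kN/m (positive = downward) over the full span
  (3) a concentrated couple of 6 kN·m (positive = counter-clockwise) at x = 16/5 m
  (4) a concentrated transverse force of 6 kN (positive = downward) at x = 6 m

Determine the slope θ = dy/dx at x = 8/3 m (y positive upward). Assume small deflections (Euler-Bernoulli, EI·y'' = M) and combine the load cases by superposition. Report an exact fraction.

θ(8/3) = -17149/2531250 rad

Load 1 — triangular load w₀=6 kN/m (0→w₀ over full span):
  θ_1 = -w₀(2x(L-x)(L-2x)(x+2L)+x²(L-x)²)/(120LEI) = -6·(2·(8/3)·(8-(8/3))·(8-2·(8/3))·((8/3)+2·8)+(8/3)²·(8-(8/3))²)/(120·8·10000) = -256/253125 rad
Load 2 — uniform load w=18 kN/m over full span:
  θ_2 = -wx(L-x)(L-2x)/(12EI) = -18·(8/3)·(8-(8/3))·(8-2·(8/3))/(12·10000) = -32/5625 rad
Load 3 — applied couple M₀=6 kN·m at a=16/5 m (b=L-a=24/5):
  θ_3 = (R_Ax²/2 - M_Ax)/EI  [x≤a] with R_A=27/25, M_A=18/25 = ((27/25)·(8/3)²/2 - (18/25)·(8/3))/10000 = 3/15625 rad
Load 4 — point force P=6 kN at a=6 m (b=L-a=2):
  θ_4 = -Pb²x(2aL-(3a+b)x)/(2L³EI)  [x≤a] = -6·2²·(8/3)·(2·6·8-(3·6+2)·(8/3))/(2·8³·10000) = -1/3750 rad
Superposition: θ = Σ θ_i = -17149/2531250 rad ≈ -0.006775 rad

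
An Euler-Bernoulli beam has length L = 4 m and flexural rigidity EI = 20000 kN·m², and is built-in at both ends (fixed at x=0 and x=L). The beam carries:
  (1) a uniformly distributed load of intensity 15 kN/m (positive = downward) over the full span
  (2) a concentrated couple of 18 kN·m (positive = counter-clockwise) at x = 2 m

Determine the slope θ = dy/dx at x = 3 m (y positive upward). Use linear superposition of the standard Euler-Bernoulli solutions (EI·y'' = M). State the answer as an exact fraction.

θ(3) = 51/160000 rad

Load 1 — uniform load w=15 kN/m over full span:
  θ_1 = -wx(L-x)(L-2x)/(12EI) = -15·3·(4-3)·(4-2·3)/(12·20000) = 3/8000 rad
Load 2 — applied couple M₀=18 kN·m at a=2 m (b=L-a=2):
  θ_2 = (R_Ax²/2 - M_Ax - M₀(x-a))/EI  [x>a] with R_A=27/4, M_A=9/2 = ((27/4)·3²/2 - (9/2)·3 - 18·(3-2))/20000 = -9/160000 rad
Superposition: θ = Σ θ_i = 51/160000 rad ≈ 0.000319 rad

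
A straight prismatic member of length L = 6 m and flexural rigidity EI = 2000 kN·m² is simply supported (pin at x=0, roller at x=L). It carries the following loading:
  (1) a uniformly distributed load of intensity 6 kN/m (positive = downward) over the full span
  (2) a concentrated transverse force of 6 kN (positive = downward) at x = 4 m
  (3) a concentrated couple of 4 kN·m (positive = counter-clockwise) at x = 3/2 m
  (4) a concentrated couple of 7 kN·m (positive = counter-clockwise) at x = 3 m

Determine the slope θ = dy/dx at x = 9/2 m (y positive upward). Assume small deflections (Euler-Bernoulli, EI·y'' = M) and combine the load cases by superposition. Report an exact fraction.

θ(9/2) = 413/19200 rad

Load 1 — uniform load w=6 kN/m over full span:
  θ_1 = -w(L³-6Lx²+4x³)/(24EI) = -6·(6³-6·6·(9/2)²+4·(9/2)³)/(24·2000) = 297/16000 rad
Load 2 — point force P=6 kN at a=4 m (b=L-a=2):
  θ_2 = -Pa(2L²-6Lx+3x²+a²)/(6LEI)  [x>a] = -6·4·(2·6²-6·6·(9/2)+3·(9/2)²+4²)/(6·6·2000) = 53/12000 rad
Load 3 — applied couple M₀=4 kN·m at a=3/2 m (b=L-a=9/2):
  θ_3 = (M₀x²/(2L)-M₀(x-a)+C₁)/EI  [x>a] with C₁=M₀(3b²-L²)/(6L)=11/4 = (4·(9/2)²/(2·6)-4·((9/2)-(3/2))+(11/4))/2000 = -1/800 rad
Load 4 — applied couple M₀=7 kN·m at a=3 m (b=L-a=3):
  θ_4 = (M₀x²/(2L)-M₀(x-a)+C₁)/EI  [x>a] with C₁=M₀(3b²-L²)/(6L)=-7/4 = (7·(9/2)²/(2·6)-7·((9/2)-3)+(-7/4))/2000 = -7/32000 rad
Superposition: θ = Σ θ_i = 413/19200 rad ≈ 0.021510 rad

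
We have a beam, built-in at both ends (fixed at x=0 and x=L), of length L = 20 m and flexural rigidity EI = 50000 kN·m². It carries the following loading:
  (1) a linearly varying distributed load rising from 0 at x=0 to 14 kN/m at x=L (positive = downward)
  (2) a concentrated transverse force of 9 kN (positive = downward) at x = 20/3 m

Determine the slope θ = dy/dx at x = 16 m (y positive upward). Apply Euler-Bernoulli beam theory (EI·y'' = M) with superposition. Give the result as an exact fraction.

θ(16) = 961/93750 rad

Load 1 — triangular load w₀=14 kN/m (0→w₀ over full span):
  θ_1 = -w₀(2x(L-x)(L-2x)(x+2L)+x²(L-x)²)/(120LEI) = -14·(2·16·(20-16)·(20-2·16)·(16+2·20)+16²·(20-16)²)/(120·20·50000) = 448/46875 rad
Load 2 — point force P=9 kN at a=20/3 m (b=L-a=40/3):
  θ_2 = Pa²(L-x)(2bL-(3b+a)(L-x))/(2L³EI)  [x>a] = 9·(20/3)²·(20-16)·(2·(40/3)·20-(3·(40/3)+(20/3))·(20-16))/(2·20³·50000) = 13/18750 rad
Superposition: θ = Σ θ_i = 961/93750 rad ≈ 0.010251 rad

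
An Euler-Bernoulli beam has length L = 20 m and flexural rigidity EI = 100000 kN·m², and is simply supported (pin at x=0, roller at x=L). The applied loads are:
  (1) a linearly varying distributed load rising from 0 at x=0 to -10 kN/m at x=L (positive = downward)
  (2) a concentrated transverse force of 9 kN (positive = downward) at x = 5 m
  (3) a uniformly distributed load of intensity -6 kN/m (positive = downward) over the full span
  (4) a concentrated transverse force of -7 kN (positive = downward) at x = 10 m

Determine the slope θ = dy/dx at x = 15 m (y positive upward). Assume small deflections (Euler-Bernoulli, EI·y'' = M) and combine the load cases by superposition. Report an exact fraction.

Load 1 — triangular load w₀=-10 kN/m (0→w₀ over full span):
  θ_1 = -w₀(7L⁴-30L²x²+15x⁴)/(360LEI) = -(-10)·(7·20⁴-30·20²·15²+15·15⁴)/(360·20·100000) = -1313/115200 rad
Load 2 — point force P=9 kN at a=5 m (b=L-a=15):
  θ_2 = -Pa(2L²-6Lx+3x²+a²)/(6LEI)  [x>a] = -9·5·(2·20²-6·20·15+3·15²+5²)/(6·20·100000) = 9/8000 rad
Load 3 — uniform load w=-6 kN/m over full span:
  θ_3 = -w(L³-6Lx²+4x³)/(24EI) = -(-6)·(20³-6·20·15²+4·15³)/(24·100000) = -11/800 rad
Load 4 — point force P=-7 kN at a=10 m (b=L-a=10):
  θ_4 = -Pa(2L²-6Lx+3x²+a²)/(6LEI)  [x>a] = -(-7)·10·(2·20²-6·20·15+3·15²+10²)/(6·20·100000) = -21/16000 rad
Superposition: θ = Σ θ_i = -14593/576000 rad ≈ -0.025335 rad

θ(15) = -14593/576000 rad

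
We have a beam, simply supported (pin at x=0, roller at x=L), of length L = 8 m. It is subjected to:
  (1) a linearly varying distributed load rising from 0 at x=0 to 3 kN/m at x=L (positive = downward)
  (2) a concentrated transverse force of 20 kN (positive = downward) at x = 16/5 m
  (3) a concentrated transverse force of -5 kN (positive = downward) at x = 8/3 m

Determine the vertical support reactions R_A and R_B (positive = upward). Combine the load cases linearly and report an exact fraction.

R_A = 38/3 kN, R_B = 43/3 kN

Load 1 — triangular load w₀=3 kN/m (0→w₀ over full span):
  R_A = w₀L/6 = 3·8/6 = 4 kN
  R_B = w₀L/3 = 3·8/3 = 8 kN
Load 2 — point force P=20 kN at a=16/5 m (b=L-a=24/5):
  R_A = Pb/L = 20·(24/5)/8 = 12 kN
  R_B = Pa/L = 20·(16/5)/8 = 8 kN
Load 3 — point force P=-5 kN at a=8/3 m (b=L-a=16/3):
  R_A = Pb/L = (-5)·(16/3)/8 = -10/3 kN
  R_B = Pa/L = (-5)·(8/3)/8 = -5/3 kN
Superposition: R_A = 38/3 kN, R_B = 43/3 kN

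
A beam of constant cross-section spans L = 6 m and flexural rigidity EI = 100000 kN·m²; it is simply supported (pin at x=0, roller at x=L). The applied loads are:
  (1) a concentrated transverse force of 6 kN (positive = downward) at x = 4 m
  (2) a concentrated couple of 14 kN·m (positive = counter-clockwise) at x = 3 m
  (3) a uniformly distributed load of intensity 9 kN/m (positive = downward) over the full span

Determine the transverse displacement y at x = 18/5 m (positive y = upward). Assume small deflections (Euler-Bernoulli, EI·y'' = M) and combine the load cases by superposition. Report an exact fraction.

y(18/5) = -51393/31250000 m

Load 1 — point force P=6 kN at a=4 m (b=L-a=2):
  y_1 = -Pbx(L²-b²-x²)/(6LEI)  [x≤a] = -6·2·(18/5)·(6²-2²-(18/5)²)/(6·6·100000) = -357/1562500 m
Load 2 — applied couple M₀=14 kN·m at a=3 m (b=L-a=3):
  y_2 = (M₀x³/(6L)-M₀(x-a)²/2+C₁x)/EI  [x>a] with C₁=M₀(3b²-L²)/(6L)=-7/2 = (14·(18/5)³/(6·6)-14·((18/5)-3)²/2+(-7/2)·(18/5))/100000 = 189/6250000 m
Load 3 — uniform load w=9 kN/m over full span:
  y_3 = -wx(L³-2Lx²+x³)/(24EI) = -9·(18/5)·(6³-2·6·(18/5)²+(18/5)³)/(24·100000) = -22599/15625000 m
Superposition: y = Σ y_i = -51393/31250000 m ≈ -0.001645 m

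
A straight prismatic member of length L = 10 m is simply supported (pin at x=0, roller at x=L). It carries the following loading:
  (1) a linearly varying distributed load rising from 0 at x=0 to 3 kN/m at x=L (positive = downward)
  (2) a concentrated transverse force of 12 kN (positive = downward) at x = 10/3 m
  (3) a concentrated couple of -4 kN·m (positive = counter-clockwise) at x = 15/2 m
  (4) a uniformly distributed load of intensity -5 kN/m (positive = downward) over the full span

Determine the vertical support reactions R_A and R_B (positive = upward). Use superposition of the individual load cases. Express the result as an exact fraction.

Load 1 — triangular load w₀=3 kN/m (0→w₀ over full span):
  R_A = w₀L/6 = 3·10/6 = 5 kN
  R_B = w₀L/3 = 3·10/3 = 10 kN
Load 2 — point force P=12 kN at a=10/3 m (b=L-a=20/3):
  R_A = Pb/L = 12·(20/3)/10 = 8 kN
  R_B = Pa/L = 12·(10/3)/10 = 4 kN
Load 3 — applied couple M₀=-4 kN·m at a=15/2 m (b=L-a=5/2):
  R_A = M₀/L = (-4)/10 = -2/5 kN
  R_B = -M₀/L = -(-4)/10 = 2/5 kN
Load 4 — uniform load w=-5 kN/m over full span:
  R_A = wL/2 = (-5)·10/2 = -25 kN
  R_B = wL/2 = (-5)·10/2 = -25 kN
Superposition: R_A = -62/5 kN, R_B = -53/5 kN

R_A = -62/5 kN, R_B = -53/5 kN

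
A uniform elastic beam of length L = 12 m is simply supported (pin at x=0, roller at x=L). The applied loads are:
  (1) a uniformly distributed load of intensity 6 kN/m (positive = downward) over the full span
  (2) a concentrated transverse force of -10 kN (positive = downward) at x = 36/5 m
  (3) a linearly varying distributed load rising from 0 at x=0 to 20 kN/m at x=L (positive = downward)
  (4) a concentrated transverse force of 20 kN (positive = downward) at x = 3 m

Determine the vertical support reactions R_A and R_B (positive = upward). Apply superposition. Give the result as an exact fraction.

Load 1 — uniform load w=6 kN/m over full span:
  R_A = wL/2 = 6·12/2 = 36 kN
  R_B = wL/2 = 6·12/2 = 36 kN
Load 2 — point force P=-10 kN at a=36/5 m (b=L-a=24/5):
  R_A = Pb/L = (-10)·(24/5)/12 = -4 kN
  R_B = Pa/L = (-10)·(36/5)/12 = -6 kN
Load 3 — triangular load w₀=20 kN/m (0→w₀ over full span):
  R_A = w₀L/6 = 20·12/6 = 40 kN
  R_B = w₀L/3 = 20·12/3 = 80 kN
Load 4 — point force P=20 kN at a=3 m (b=L-a=9):
  R_A = Pb/L = 20·9/12 = 15 kN
  R_B = Pa/L = 20·3/12 = 5 kN
Superposition: R_A = 87 kN, R_B = 115 kN

R_A = 87 kN, R_B = 115 kN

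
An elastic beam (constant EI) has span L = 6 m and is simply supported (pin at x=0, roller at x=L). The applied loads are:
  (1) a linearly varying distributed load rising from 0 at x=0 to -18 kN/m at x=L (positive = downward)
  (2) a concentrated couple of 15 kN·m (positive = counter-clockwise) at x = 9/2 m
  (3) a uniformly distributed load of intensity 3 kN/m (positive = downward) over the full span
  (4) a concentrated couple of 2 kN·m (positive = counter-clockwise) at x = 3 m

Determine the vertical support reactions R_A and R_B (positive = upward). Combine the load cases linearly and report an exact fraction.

Load 1 — triangular load w₀=-18 kN/m (0→w₀ over full span):
  R_A = w₀L/6 = (-18)·6/6 = -18 kN
  R_B = w₀L/3 = (-18)·6/3 = -36 kN
Load 2 — applied couple M₀=15 kN·m at a=9/2 m (b=L-a=3/2):
  R_A = M₀/L = 15/6 = 5/2 kN
  R_B = -M₀/L = -15/6 = -5/2 kN
Load 3 — uniform load w=3 kN/m over full span:
  R_A = wL/2 = 3·6/2 = 9 kN
  R_B = wL/2 = 3·6/2 = 9 kN
Load 4 — applied couple M₀=2 kN·m at a=3 m (b=L-a=3):
  R_A = M₀/L = 2/6 = 1/3 kN
  R_B = -M₀/L = -2/6 = -1/3 kN
Superposition: R_A = -37/6 kN, R_B = -179/6 kN

R_A = -37/6 kN, R_B = -179/6 kN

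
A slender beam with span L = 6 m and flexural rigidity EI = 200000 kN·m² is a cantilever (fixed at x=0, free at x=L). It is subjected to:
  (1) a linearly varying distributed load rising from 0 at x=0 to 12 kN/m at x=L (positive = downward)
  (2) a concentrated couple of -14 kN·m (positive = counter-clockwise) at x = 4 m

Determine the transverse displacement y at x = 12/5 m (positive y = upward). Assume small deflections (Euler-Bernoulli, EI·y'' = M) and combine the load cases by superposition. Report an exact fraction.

Load 1 — triangular load w₀=12 kN/m (0→w₀ over full span):
  y_1 = (w₀Lx³/12-w₀L²x²/6-w₀x⁵/(120L))/EI = (12·6·(12/5)³/12-12·6²·(12/5)²/6-12·(12/5)⁵/(120·6))/200000 = -81324/48828125 m
Load 2 — applied couple M₀=-14 kN·m at a=4 m (b=L-a=2):
  y_2 = M₀x²/(2EI)  [x≤a] = (-14)·(12/5)²/(2·200000) = -63/312500 m
Superposition: y = Σ y_i = -364671/195312500 m ≈ -0.001867 m

y(12/5) = -364671/195312500 m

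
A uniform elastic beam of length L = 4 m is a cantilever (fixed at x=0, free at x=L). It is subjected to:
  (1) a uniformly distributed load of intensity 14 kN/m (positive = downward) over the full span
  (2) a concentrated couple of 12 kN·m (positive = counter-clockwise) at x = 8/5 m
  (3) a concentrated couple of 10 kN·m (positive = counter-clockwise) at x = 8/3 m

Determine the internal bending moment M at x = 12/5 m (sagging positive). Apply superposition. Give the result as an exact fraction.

Load 1 — uniform load w=14 kN/m over full span:
  M_1 = -w(L-x)²/2 = -14·(4-(12/5))²/2 = -448/25 kN·m
Load 2 — applied couple M₀=12 kN·m at a=8/5 m (b=L-a=12/5):
  M_2 = 0  [x>a] = 0 kN·m
Load 3 — applied couple M₀=10 kN·m at a=8/3 m (b=L-a=4/3):
  M_3 = M₀  [x≤a] = 10 = 10 kN·m
Superposition: M = Σ M_i = -198/25 kN·m ≈ -7.920000 kN·m

M(12/5) = -198/25 kN·m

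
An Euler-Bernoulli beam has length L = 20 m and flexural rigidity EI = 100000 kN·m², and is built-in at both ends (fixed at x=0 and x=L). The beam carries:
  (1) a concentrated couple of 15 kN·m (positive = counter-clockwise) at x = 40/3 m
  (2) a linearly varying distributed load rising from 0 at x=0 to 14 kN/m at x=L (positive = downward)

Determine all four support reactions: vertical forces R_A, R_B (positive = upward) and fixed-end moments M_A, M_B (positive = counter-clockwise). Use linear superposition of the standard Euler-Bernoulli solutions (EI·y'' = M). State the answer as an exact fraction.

Load 1 — applied couple M₀=15 kN·m at a=40/3 m (b=L-a=20/3):
  R_A = 6M₀ab/L³ = 6·15·(40/3)·(20/3)/20³ = 1 kN
  M_A = M₀b(2a-b)/L² = 15·(20/3)·(2·(40/3)-(20/3))/20² = 5 kN·m
  R_B = -6M₀ab/L³ = -6·15·(40/3)·(20/3)/20³ = -1 kN
  M_B = M₀a(2b-a)/L² = 15·(40/3)·(2·(20/3)-(40/3))/20² = 0 kN·m
Load 2 — triangular load w₀=14 kN/m (0→w₀ over full span):
  R_A = 3w₀L/20 = 3·14·20/20 = 42 kN
  M_A = w₀L²/30 = 14·20²/30 = 560/3 kN·m
  R_B = 7w₀L/20 = 7·14·20/20 = 98 kN
  M_B = -w₀L²/20 = -14·20²/20 = -280 kN·m
Superposition: R_A = 43 kN, M_A = 575/3 kN·m, R_B = 97 kN, M_B = -280 kN·m

R_A = 43 kN, M_A = 575/3 kN·m, R_B = 97 kN, M_B = -280 kN·m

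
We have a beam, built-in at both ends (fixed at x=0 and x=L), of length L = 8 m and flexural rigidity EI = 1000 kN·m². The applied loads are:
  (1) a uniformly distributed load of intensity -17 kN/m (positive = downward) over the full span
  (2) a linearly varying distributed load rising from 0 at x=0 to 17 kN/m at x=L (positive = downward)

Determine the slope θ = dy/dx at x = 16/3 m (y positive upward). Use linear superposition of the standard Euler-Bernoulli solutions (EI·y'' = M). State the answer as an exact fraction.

θ(16/3) = -4352/151875 rad

Load 1 — uniform load w=-17 kN/m over full span:
  θ_1 = -wx(L-x)(L-2x)/(12EI) = -(-17)·(16/3)·(8-(16/3))·(8-2·(16/3))/(12·1000) = -544/10125 rad
Load 2 — triangular load w₀=17 kN/m (0→w₀ over full span):
  θ_2 = -w₀(2x(L-x)(L-2x)(x+2L)+x²(L-x)²)/(120LEI) = -17·(2·(16/3)·(8-(16/3))·(8-2·(16/3))·((16/3)+2·8)+(16/3)²·(8-(16/3))²)/(120·8·1000) = 3808/151875 rad
Superposition: θ = Σ θ_i = -4352/151875 rad ≈ -0.028655 rad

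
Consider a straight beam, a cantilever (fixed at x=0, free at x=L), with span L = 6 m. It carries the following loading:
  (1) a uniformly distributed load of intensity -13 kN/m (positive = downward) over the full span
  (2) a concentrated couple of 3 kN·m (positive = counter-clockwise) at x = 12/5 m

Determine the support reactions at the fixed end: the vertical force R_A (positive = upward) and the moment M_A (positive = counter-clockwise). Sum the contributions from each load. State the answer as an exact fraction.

Load 1 — uniform load w=-13 kN/m over full span:
  R_A = wL = (-13)·6 = -78 kN
  M_A = wL²/2 = (-13)·6²/2 = -234 kN·m
Load 2 — applied couple M₀=3 kN·m at a=12/5 m (b=L-a=18/5):
  R_A = 0 kN
  M_A = -M₀ = -3 kN·m
Superposition: R_A = -78 kN, M_A = -237 kN·m

R_A = -78 kN, M_A = -237 kN·m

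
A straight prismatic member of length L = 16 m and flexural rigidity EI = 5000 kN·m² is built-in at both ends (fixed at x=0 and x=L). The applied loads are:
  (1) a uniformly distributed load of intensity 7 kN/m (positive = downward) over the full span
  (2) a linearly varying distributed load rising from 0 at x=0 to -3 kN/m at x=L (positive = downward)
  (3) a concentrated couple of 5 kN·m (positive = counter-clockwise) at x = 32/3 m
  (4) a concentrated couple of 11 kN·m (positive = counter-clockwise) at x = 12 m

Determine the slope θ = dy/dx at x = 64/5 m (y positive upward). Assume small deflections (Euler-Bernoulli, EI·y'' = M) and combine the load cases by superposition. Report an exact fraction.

θ(64/5) = 44447/1171875 rad

Load 1 — uniform load w=7 kN/m over full span:
  θ_1 = -wx(L-x)(L-2x)/(12EI) = -7·(64/5)·(16-(64/5))·(16-2·(64/5))/(12·5000) = 3584/78125 rad
Load 2 — triangular load w₀=-3 kN/m (0→w₀ over full span):
  θ_2 = -w₀(2x(L-x)(L-2x)(x+2L)+x²(L-x)²)/(120LEI) = -(-3)·(2·(64/5)·(16-(64/5))·(16-2·(64/5))·((64/5)+2·16)+(64/5)²·(16-(64/5))²)/(120·16·5000) = -4096/390625 rad
Load 3 — applied couple M₀=5 kN·m at a=32/3 m (b=L-a=16/3):
  θ_3 = (R_Ax²/2 - M_Ax - M₀(x-a))/EI  [x>a] with R_A=5/12, M_A=5/3 = ((5/12)·(64/5)²/2 - (5/3)·(64/5) - 5·((64/5)-(32/3)))/5000 = 4/9375 rad
Load 4 — applied couple M₀=11 kN·m at a=12 m (b=L-a=4):
  θ_4 = (R_Ax²/2 - M_Ax - M₀(x-a))/EI  [x>a] with R_A=99/128, M_A=55/16 = ((99/128)·(64/5)²/2 - (55/16)·(64/5) - 11·((64/5)-12))/5000 = 33/15625 rad
Superposition: θ = Σ θ_i = 44447/1171875 rad ≈ 0.037928 rad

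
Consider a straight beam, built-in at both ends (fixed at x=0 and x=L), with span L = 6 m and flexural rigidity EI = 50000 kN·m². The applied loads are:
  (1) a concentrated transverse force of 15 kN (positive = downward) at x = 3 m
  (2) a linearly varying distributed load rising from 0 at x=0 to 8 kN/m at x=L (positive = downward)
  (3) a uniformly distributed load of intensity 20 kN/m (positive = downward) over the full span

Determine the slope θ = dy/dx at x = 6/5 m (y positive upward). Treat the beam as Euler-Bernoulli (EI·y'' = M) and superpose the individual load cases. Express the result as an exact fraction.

Load 1 — point force P=15 kN at a=3 m (b=L-a=3):
  θ_1 = -Pb²x(2aL-(3a+b)x)/(2L³EI)  [x≤a] = -15·3²·(6/5)·(2·3·6-(3·3+3)·(6/5))/(2·6³·50000) = -81/500000 rad
Load 2 — triangular load w₀=8 kN/m (0→w₀ over full span):
  θ_2 = -w₀(2x(L-x)(L-2x)(x+2L)+x²(L-x)²)/(120LEI) = -8·(2·(6/5)·(6-(6/5))·(6-2·(6/5))·((6/5)+2·6)+(6/5)²·(6-(6/5))²)/(120·6·50000) = -252/1953125 rad
Load 3 — uniform load w=20 kN/m over full span:
  θ_3 = -wx(L-x)(L-2x)/(12EI) = -20·(6/5)·(6-(6/5))·(6-2·(6/5))/(12·50000) = -54/78125 rad
Superposition: θ = Σ θ_i = -61389/62500000 rad ≈ -0.000982 rad

θ(6/5) = -61389/62500000 rad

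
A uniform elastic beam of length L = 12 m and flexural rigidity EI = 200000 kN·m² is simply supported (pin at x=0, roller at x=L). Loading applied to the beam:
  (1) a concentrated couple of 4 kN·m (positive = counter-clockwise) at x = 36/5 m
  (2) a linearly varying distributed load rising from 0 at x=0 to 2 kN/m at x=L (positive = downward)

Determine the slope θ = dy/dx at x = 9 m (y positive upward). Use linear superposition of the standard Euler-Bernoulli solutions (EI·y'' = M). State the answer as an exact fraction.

Load 1 — applied couple M₀=4 kN·m at a=36/5 m (b=L-a=24/5):
  θ_1 = (M₀x²/(2L)-M₀(x-a)+C₁)/EI  [x>a] with C₁=M₀(3b²-L²)/(6L)=-104/25 = (4·9²/(2·12)-4·(9-(36/5))+(-104/25))/200000 = 107/10000000 rad
Load 2 — triangular load w₀=2 kN/m (0→w₀ over full span):
  θ_2 = -w₀(7L⁴-30L²x²+15x⁴)/(360LEI) = -2·(7·12⁴-30·12²·9²+15·9⁴)/(360·12·200000) = 3939/16000000 rad
Superposition: θ = Σ θ_i = 20551/80000000 rad ≈ 0.000257 rad

θ(9) = 20551/80000000 rad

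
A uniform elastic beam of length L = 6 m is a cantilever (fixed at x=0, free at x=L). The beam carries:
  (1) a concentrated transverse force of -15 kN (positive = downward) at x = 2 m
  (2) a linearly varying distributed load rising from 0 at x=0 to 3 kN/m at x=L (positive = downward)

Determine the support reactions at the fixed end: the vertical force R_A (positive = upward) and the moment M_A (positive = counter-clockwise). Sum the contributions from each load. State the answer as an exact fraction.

R_A = -6 kN, M_A = 6 kN·m

Load 1 — point force P=-15 kN at a=2 m (b=L-a=4):
  R_A = P = (-15) = -15 kN
  M_A = Pa = (-15)·2 = -30 kN·m
Load 2 — triangular load w₀=3 kN/m (0→w₀ over full span):
  R_A = w₀L/2 = 3·6/2 = 9 kN
  M_A = w₀L²/3 = 3·6²/3 = 36 kN·m
Superposition: R_A = -6 kN, M_A = 6 kN·m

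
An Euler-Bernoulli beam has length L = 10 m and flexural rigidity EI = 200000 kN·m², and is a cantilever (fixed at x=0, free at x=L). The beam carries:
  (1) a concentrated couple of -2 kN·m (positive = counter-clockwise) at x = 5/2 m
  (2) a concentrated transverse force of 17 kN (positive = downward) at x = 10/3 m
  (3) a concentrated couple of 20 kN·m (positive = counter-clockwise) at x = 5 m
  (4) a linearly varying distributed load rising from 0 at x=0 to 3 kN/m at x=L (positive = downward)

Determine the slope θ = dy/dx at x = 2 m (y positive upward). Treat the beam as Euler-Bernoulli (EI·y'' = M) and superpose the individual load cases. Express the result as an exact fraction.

θ(2) = -3203/3000000 rad

Load 1 — applied couple M₀=-2 kN·m at a=5/2 m (b=L-a=15/2):
  θ_1 = M₀x/EI  [x≤a] = (-2)·2/200000 = -1/50000 rad
Load 2 — point force P=17 kN at a=10/3 m (b=L-a=20/3):
  θ_2 = -Px(2a-x)/(2EI)  [x≤a] = -17·2·(2·(10/3)-2)/(2·200000) = -119/300000 rad
Load 3 — applied couple M₀=20 kN·m at a=5 m (b=L-a=5):
  θ_3 = M₀x/EI  [x≤a] = 20·2/200000 = 1/5000 rad
Load 4 — triangular load w₀=3 kN/m (0→w₀ over full span):
  θ_4 = (w₀Lx²/4-w₀L²x/3-w₀x⁴/(24L))/EI = (3·10·2²/4-3·10²·2/3-3·2⁴/(24·10))/200000 = -851/1000000 rad
Superposition: θ = Σ θ_i = -3203/3000000 rad ≈ -0.001068 rad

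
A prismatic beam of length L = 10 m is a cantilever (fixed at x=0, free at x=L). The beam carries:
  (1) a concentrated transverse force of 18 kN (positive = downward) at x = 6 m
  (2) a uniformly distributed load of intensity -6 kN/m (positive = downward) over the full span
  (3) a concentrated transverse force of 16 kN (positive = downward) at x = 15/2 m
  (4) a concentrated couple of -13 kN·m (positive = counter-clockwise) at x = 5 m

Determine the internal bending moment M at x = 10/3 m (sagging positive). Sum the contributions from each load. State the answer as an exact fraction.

M(10/3) = 17/3 kN·m

Load 1 — point force P=18 kN at a=6 m (b=L-a=4):
  M_1 = -P(a-x)  [x≤a] = -18·(6-(10/3)) = -48 kN·m
Load 2 — uniform load w=-6 kN/m over full span:
  M_2 = -w(L-x)²/2 = -(-6)·(10-(10/3))²/2 = 400/3 kN·m
Load 3 — point force P=16 kN at a=15/2 m (b=L-a=5/2):
  M_3 = -P(a-x)  [x≤a] = -16·((15/2)-(10/3)) = -200/3 kN·m
Load 4 — applied couple M₀=-13 kN·m at a=5 m (b=L-a=5):
  M_4 = M₀  [x≤a] = (-13) = -13 kN·m
Superposition: M = Σ M_i = 17/3 kN·m ≈ 5.666667 kN·m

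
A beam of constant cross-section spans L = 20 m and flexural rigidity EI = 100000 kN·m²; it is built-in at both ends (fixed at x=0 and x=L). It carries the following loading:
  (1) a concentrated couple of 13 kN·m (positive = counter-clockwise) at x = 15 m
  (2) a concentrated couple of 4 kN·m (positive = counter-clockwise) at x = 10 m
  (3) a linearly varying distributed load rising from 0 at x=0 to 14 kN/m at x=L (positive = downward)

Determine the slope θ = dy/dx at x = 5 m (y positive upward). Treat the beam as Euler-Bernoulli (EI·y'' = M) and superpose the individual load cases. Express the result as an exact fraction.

Load 1 — applied couple M₀=13 kN·m at a=15 m (b=L-a=5):
  θ_1 = (R_Ax²/2 - M_Ax)/EI  [x≤a] with R_A=117/160, M_A=65/16 = ((117/160)·5²/2 - (65/16)·5)/100000 = -143/1280000 rad
Load 2 — applied couple M₀=4 kN·m at a=10 m (b=L-a=10):
  θ_2 = (R_Ax²/2 - M_Ax)/EI  [x≤a] with R_A=3/10, M_A=1 = ((3/10)·5²/2 - 1·5)/100000 = -1/80000 rad
Load 3 — triangular load w₀=14 kN/m (0→w₀ over full span):
  θ_3 = -w₀(2x(L-x)(L-2x)(x+2L)+x²(L-x)²)/(120LEI) = -14·(2·5·(20-5)·(20-2·5)·(5+2·20)+5²·(20-5)²)/(120·20·100000) = -273/64000 rad
Superposition: θ = Σ θ_i = -5619/1280000 rad ≈ -0.004390 rad

θ(5) = -5619/1280000 rad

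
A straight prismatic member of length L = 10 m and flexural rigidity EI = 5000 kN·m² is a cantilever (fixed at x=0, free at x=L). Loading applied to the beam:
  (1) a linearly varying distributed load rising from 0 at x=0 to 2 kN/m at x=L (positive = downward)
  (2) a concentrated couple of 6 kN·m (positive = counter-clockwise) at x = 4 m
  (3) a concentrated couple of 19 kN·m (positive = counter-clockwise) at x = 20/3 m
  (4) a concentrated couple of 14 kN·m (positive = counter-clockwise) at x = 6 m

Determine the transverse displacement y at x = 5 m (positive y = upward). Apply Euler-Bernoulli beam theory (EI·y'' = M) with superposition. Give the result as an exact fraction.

y(5) = -3497/120000 m

Load 1 — triangular load w₀=2 kN/m (0→w₀ over full span):
  y_1 = (w₀Lx³/12-w₀L²x²/6-w₀x⁵/(120L))/EI = (2·10·5³/12-2·10²·5²/6-2·5⁵/(120·10))/5000 = -121/960 m
Load 2 — applied couple M₀=6 kN·m at a=4 m (b=L-a=6):
  y_2 = M₀a(2x-a)/(2EI)  [x>a] = 6·4·(2·5-4)/(2·5000) = 9/625 m
Load 3 — applied couple M₀=19 kN·m at a=20/3 m (b=L-a=10/3):
  y_3 = M₀x²/(2EI)  [x≤a] = 19·5²/(2·5000) = 19/400 m
Load 4 — applied couple M₀=14 kN·m at a=6 m (b=L-a=4):
  y_4 = M₀x²/(2EI)  [x≤a] = 14·5²/(2·5000) = 7/200 m
Superposition: y = Σ y_i = -3497/120000 m ≈ -0.029142 m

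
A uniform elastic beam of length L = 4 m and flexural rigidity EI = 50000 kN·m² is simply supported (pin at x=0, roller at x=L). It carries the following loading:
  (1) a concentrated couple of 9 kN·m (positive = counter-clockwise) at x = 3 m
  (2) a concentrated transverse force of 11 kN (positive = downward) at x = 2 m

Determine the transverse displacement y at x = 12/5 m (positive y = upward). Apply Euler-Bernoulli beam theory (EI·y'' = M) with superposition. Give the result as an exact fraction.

y(12/5) = -15271/37500000 m

Load 1 — applied couple M₀=9 kN·m at a=3 m (b=L-a=1):
  y_1 = (M₀x³/(6L)+C₁x)/EI  [x≤a] with C₁=M₀(3b²-L²)/(6L)=-39/8 = (9·(12/5)³/(6·4)+(-39/8)·(12/5))/50000 = -1629/12500000 m
Load 2 — point force P=11 kN at a=2 m (b=L-a=2):
  y_2 = -Pa(L-x)(2Lx-a²-x²)/(6LEI)  [x>a] = -11·2·(4-(12/5))·(2·4·(12/5)-2²-(12/5)²)/(6·4·50000) = -649/2343750 m
Superposition: y = Σ y_i = -15271/37500000 m ≈ -0.000407 m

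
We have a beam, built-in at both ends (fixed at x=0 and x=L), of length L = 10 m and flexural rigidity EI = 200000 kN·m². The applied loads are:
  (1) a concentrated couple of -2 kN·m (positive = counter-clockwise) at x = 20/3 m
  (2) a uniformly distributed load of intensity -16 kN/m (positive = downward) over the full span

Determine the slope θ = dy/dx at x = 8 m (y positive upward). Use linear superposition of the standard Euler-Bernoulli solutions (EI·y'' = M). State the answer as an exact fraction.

θ(8) = -241/375000 rad

Load 1 — applied couple M₀=-2 kN·m at a=20/3 m (b=L-a=10/3):
  θ_1 = (R_Ax²/2 - M_Ax - M₀(x-a))/EI  [x>a] with R_A=-4/15, M_A=-2/3 = ((-4/15)·8²/2 - (-2/3)·8 - (-2)·(8-(20/3)))/200000 = -1/375000 rad
Load 2 — uniform load w=-16 kN/m over full span:
  θ_2 = -wx(L-x)(L-2x)/(12EI) = -(-16)·8·(10-8)·(10-2·8)/(12·200000) = -2/3125 rad
Superposition: θ = Σ θ_i = -241/375000 rad ≈ -0.000643 rad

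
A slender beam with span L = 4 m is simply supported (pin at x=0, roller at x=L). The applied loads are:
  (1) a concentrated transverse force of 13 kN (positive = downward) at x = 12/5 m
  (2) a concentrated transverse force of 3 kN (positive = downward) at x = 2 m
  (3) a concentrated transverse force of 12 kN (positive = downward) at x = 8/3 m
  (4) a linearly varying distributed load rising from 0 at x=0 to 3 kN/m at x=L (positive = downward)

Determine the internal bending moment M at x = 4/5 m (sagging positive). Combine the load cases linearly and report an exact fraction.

Load 1 — point force P=13 kN at a=12/5 m (b=L-a=8/5):
  M_1 = Pbx/L  [x≤a] = 13·(8/5)·(4/5)/4 = 104/25 kN·m
Load 2 — point force P=3 kN at a=2 m (b=L-a=2):
  M_2 = Pbx/L  [x≤a] = 3·2·(4/5)/4 = 6/5 kN·m
Load 3 — point force P=12 kN at a=8/3 m (b=L-a=4/3):
  M_3 = Pbx/L  [x≤a] = 12·(4/3)·(4/5)/4 = 16/5 kN·m
Load 4 — triangular load w₀=3 kN/m (0→w₀ over full span):
  M_4 = w₀Lx/6 - w₀x³/(6L) = 3·4·(4/5)/6 - 3·(4/5)³/(6·4) = 192/125 kN·m
Superposition: M = Σ M_i = 1262/125 kN·m ≈ 10.096000 kN·m

M(4/5) = 1262/125 kN·m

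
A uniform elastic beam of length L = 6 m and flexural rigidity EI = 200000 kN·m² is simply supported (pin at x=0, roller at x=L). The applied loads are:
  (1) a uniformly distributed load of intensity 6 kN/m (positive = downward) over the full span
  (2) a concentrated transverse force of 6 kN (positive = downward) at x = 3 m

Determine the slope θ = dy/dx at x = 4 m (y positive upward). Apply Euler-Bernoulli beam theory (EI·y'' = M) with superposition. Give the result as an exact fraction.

θ(4) = 67/400000 rad

Load 1 — uniform load w=6 kN/m over full span:
  θ_1 = -w(L³-6Lx²+4x³)/(24EI) = -6·(6³-6·6·4²+4·4³)/(24·200000) = 13/100000 rad
Load 2 — point force P=6 kN at a=3 m (b=L-a=3):
  θ_2 = -Pa(2L²-6Lx+3x²+a²)/(6LEI)  [x>a] = -6·3·(2·6²-6·6·4+3·4²+3²)/(6·6·200000) = 3/80000 rad
Superposition: θ = Σ θ_i = 67/400000 rad ≈ 0.000168 rad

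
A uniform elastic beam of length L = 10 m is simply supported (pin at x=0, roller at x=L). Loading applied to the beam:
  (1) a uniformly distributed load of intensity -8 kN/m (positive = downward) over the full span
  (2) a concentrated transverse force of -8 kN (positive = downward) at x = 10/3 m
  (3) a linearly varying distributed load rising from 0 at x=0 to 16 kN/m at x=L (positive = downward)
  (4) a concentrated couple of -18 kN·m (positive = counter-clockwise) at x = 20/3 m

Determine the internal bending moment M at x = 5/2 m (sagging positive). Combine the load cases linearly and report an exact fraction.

Load 1 — uniform load w=-8 kN/m over full span:
  M_1 = wx(L-x)/2 = (-8)·(5/2)·(10-(5/2))/2 = -75 kN·m
Load 2 — point force P=-8 kN at a=10/3 m (b=L-a=20/3):
  M_2 = Pbx/L  [x≤a] = (-8)·(20/3)·(5/2)/10 = -40/3 kN·m
Load 3 — triangular load w₀=16 kN/m (0→w₀ over full span):
  M_3 = w₀Lx/6 - w₀x³/(6L) = 16·10·(5/2)/6 - 16·(5/2)³/(6·10) = 125/2 kN·m
Load 4 — applied couple M₀=-18 kN·m at a=20/3 m (b=L-a=10/3):
  M_4 = M₀x/L  [x≤a] = (-18)·(5/2)/10 = -9/2 kN·m
Superposition: M = Σ M_i = -91/3 kN·m ≈ -30.333333 kN·m

M(5/2) = -91/3 kN·m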